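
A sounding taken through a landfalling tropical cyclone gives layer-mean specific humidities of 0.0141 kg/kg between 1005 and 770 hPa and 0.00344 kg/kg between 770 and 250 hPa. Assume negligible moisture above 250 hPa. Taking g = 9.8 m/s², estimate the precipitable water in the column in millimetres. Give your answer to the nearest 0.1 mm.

Precipitable water is the column-integrated vapour mass per unit area: PW = (1/g) Σ q̄ Δp, with q in kg/kg and Δp in Pa (1 kg/m² of water = 1 mm).
Layer 1005–770 hPa: Δp = 235 hPa = 23500 Pa, q̄ = 0.0141 kg/kg → 0.0141 × 23500 / 9.8 = 33.81 mm
Layer 770–250 hPa: Δp = 520 hPa = 52000 Pa, q̄ = 0.00344 kg/kg → 0.00344 × 52000 / 9.8 = 18.25 mm
PW = 33.81 + 18.25 = 52.06 ≈ 52.1 mm.

PW ≈ 52.1 mm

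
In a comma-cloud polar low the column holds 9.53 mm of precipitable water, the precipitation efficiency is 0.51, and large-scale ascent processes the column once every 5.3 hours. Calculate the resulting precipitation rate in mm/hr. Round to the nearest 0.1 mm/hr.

Each overturning extracts ε × PW = 0.51 × 9.53 = 4.8603 mm.
Rate = ε·PW / τ = 4.8603 / 5.3 h = 0.9 mm/hr.

R ≈ 0.9 mm/hr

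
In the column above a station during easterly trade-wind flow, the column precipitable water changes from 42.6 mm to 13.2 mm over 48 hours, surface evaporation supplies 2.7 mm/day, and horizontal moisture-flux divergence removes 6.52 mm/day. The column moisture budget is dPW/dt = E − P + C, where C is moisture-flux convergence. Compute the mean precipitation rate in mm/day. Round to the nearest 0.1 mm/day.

P ≈ 10.9 mm/day

dPW/dt = (13.2 − 42.6) mm / (48/24 day) = -14.700 mm/day.
P = E + C − dPW/dt = 2.7 + (-6.52) − (-14.700) = 10.9 mm/day.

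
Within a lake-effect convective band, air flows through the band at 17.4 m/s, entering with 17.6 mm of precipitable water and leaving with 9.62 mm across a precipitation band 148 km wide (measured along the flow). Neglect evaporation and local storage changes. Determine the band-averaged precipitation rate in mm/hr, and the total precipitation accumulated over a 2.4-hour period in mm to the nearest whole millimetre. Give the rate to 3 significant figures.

R ≈ 3.38 mm/hr; total ≈ 8 mm

Column moisture flux per unit crosswind length is F = V × PW.
Inflow: F_in = 17.4 × 17.6 = 306.24 mm·m/s
Outflow: F_out = 17.4 × 9.62 = 167.388 mm·m/s
Steady-state rate R = (F_in − F_out)/L = (306.24 − 167.388) / 148000 m = 9.382e-04 mm/s.
R = 9.382e-04 × 3600 = 3.38 mm/hr.
Over 2.4 h: total = 3.38 × 2.4 = 8.112 ≈ 8 mm.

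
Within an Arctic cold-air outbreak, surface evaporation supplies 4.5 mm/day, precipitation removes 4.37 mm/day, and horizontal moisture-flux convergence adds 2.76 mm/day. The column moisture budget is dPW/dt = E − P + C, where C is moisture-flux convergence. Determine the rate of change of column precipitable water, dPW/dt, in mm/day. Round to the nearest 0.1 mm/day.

dPW/dt = E − P + C = 4.5 − 4.37 + (2.76) = 2.9 mm/day.

dPW/dt ≈ 2.9 mm/day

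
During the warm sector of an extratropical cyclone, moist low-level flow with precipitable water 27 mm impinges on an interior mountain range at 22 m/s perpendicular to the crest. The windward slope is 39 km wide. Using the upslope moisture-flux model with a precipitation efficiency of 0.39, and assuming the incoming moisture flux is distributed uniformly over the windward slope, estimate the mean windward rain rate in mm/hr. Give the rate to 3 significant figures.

Incoming column moisture flux per unit ridge length: F = V × PW = 22 × 27 = 594 mm·m/s.
Spread over the 39 km slope with efficiency ε = 0.39: R = ε·F/W = 0.39 × 594 / 39000 m = 5.940e-03 mm/s.
R = 5.940e-03 × 3600 = 21.4 mm/hr.

R ≈ 21.4 mm/hr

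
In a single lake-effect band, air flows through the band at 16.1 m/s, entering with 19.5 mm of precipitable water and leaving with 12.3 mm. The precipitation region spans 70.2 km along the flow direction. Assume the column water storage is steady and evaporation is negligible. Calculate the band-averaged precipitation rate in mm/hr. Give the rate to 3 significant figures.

R ≈ 5.94 mm/hr

Column moisture flux per unit crosswind length is F = V × PW.
Inflow: F_in = 16.1 × 19.5 = 313.95 mm·m/s
Outflow: F_out = 16.1 × 12.3 = 198.03 mm·m/s
Steady-state rate R = (F_in − F_out)/L = (313.95 − 198.03) / 70200 m = 1.651e-03 mm/s.
R = 1.651e-03 × 3600 = 5.94 mm/hr.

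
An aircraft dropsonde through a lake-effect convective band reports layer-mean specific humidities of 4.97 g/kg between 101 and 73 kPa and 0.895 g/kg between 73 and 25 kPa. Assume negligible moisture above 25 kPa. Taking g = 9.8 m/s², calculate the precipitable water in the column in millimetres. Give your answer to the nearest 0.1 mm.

Precipitable water is the column-integrated vapour mass per unit area: PW = (1/g) Σ q̄ Δp, with q in kg/kg and Δp in Pa (1 kg/m² of water = 1 mm).
Layer 101–73 kPa: Δp = 280 hPa = 28000 Pa, q̄ = 0.00497 kg/kg → 0.00497 × 28000 / 9.8 = 14.20 mm
Layer 73–25 kPa: Δp = 480 hPa = 48000 Pa, q̄ = 0.000895 kg/kg → 0.000895 × 48000 / 9.8 = 4.38 mm
PW = 14.20 + 4.38 = 18.58 ≈ 18.6 mm.

PW ≈ 18.6 mm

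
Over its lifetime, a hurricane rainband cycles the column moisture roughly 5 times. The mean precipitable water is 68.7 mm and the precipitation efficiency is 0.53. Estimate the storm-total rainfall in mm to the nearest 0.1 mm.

rainfall ≈ 182.1 mm

Each cycle deposits ε × PW = 0.53 × 68.7 = 36.411 mm.
Over 5 cycles: 5 × 36.411 = 182.1 mm.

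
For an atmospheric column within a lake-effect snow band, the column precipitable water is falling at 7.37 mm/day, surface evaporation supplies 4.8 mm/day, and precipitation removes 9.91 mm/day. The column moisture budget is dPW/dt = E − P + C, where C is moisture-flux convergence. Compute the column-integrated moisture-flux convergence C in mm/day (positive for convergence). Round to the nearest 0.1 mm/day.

dPW/dt = -7.37 mm/day.
C = dPW/dt − E + P = (-7.37) − 4.8 + 9.91 = -2.3 mm/day.

C ≈ -2.3 mm/day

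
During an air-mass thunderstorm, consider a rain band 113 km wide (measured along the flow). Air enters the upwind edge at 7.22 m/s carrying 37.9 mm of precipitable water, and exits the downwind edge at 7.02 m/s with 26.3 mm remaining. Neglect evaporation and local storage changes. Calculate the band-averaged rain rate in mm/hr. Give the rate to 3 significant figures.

Column moisture flux per unit crosswind length is F = V × PW.
Inflow: F_in = 7.22 × 37.9 = 273.638 mm·m/s
Outflow: F_out = 7.02 × 26.3 = 184.626 mm·m/s
Steady-state rate R = (F_in − F_out)/L = (273.638 − 184.626) / 113000 m = 7.877e-04 mm/s.
R = 7.877e-04 × 3600 = 2.84 mm/hr.

R ≈ 2.84 mm/hr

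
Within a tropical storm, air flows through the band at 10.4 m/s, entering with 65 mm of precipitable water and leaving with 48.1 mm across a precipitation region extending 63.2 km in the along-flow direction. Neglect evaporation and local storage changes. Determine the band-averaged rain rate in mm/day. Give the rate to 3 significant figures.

R ≈ 240 mm/day

Column moisture flux per unit crosswind length is F = V × PW.
Inflow: F_in = 10.4 × 65 = 676 mm·m/s
Outflow: F_out = 10.4 × 48.1 = 500.24 mm·m/s
Steady-state rate R = (F_in − F_out)/L = (676 − 500.24) / 63200 m = 2.781e-03 mm/s.
R = 2.781e-03 × 3600 × 24 = 240 mm/day.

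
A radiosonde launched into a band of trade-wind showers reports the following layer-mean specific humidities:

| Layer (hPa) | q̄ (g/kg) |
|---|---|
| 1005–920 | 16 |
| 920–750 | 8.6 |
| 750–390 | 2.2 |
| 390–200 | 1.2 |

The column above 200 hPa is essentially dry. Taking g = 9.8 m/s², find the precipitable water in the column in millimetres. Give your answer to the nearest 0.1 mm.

PW ≈ 39.2 mm

Precipitable water is the column-integrated vapour mass per unit area: PW = (1/g) Σ q̄ Δp, with q in kg/kg and Δp in Pa (1 kg/m² of water = 1 mm).
Layer 1005–920 hPa: Δp = 85 hPa = 8500 Pa, q̄ = 0.016 kg/kg → 0.016 × 8500 / 9.8 = 13.88 mm
Layer 920–750 hPa: Δp = 170 hPa = 17000 Pa, q̄ = 0.0086 kg/kg → 0.0086 × 17000 / 9.8 = 14.92 mm
Layer 750–390 hPa: Δp = 360 hPa = 36000 Pa, q̄ = 0.0022 kg/kg → 0.0022 × 36000 / 9.8 = 8.08 mm
Layer 390–200 hPa: Δp = 190 hPa = 19000 Pa, q̄ = 0.0012 kg/kg → 0.0012 × 19000 / 9.8 = 2.33 mm
PW = 13.88 + 14.92 + 8.08 + 2.33 = 39.21 ≈ 39.2 mm.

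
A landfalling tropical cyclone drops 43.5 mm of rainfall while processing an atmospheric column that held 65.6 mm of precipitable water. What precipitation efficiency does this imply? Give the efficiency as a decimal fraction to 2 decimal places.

ε = rainfall / PW = 43.5 / 65.6 = 0.66.

ε ≈ 0.66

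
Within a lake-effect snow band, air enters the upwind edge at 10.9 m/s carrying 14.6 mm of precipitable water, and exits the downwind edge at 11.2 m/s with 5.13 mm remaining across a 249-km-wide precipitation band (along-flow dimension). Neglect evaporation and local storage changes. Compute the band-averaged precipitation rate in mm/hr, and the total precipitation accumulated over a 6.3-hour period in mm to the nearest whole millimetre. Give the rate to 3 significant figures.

R ≈ 1.47 mm/hr; total ≈ 9 mm

Column moisture flux per unit crosswind length is F = V × PW.
Inflow: F_in = 10.9 × 14.6 = 159.14 mm·m/s
Outflow: F_out = 11.2 × 5.13 = 57.456 mm·m/s
Steady-state rate R = (F_in − F_out)/L = (159.14 − 57.456) / 249000 m = 4.084e-04 mm/s.
R = 4.084e-04 × 3600 = 1.47 mm/hr.
Over 6.3 h: total = 1.47 × 6.3 = 9.261 ≈ 9 mm.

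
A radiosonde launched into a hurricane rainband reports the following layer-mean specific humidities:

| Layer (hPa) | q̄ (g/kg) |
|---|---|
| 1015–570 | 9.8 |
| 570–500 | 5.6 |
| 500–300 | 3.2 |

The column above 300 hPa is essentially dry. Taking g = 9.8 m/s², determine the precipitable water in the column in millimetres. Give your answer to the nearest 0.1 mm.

PW ≈ 55.0 mm

Precipitable water is the column-integrated vapour mass per unit area: PW = (1/g) Σ q̄ Δp, with q in kg/kg and Δp in Pa (1 kg/m² of water = 1 mm).
Layer 1015–570 hPa: Δp = 445 hPa = 44500 Pa, q̄ = 0.0098 kg/kg → 0.0098 × 44500 / 9.8 = 44.50 mm
Layer 570–500 hPa: Δp = 70 hPa = 7000 Pa, q̄ = 0.0056 kg/kg → 0.0056 × 7000 / 9.8 = 4.00 mm
Layer 500–300 hPa: Δp = 200 hPa = 20000 Pa, q̄ = 0.0032 kg/kg → 0.0032 × 20000 / 9.8 = 6.53 mm
PW = 44.50 + 4.00 + 6.53 = 55.03 ≈ 55.0 mm.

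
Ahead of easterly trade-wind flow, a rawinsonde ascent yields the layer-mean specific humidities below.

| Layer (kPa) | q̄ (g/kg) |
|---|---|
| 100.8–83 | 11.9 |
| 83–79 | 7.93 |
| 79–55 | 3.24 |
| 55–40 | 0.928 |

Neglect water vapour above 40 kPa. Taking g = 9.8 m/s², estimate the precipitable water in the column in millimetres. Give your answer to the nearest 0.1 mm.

Precipitable water is the column-integrated vapour mass per unit area: PW = (1/g) Σ q̄ Δp, with q in kg/kg and Δp in Pa (1 kg/m² of water = 1 mm).
Layer 100.8–83 kPa: Δp = 178 hPa = 17800 Pa, q̄ = 0.0119 kg/kg → 0.0119 × 17800 / 9.8 = 21.61 mm
Layer 83–79 kPa: Δp = 40 hPa = 4000 Pa, q̄ = 0.00793 kg/kg → 0.00793 × 4000 / 9.8 = 3.24 mm
Layer 79–55 kPa: Δp = 240 hPa = 24000 Pa, q̄ = 0.00324 kg/kg → 0.00324 × 24000 / 9.8 = 7.93 mm
Layer 55–40 kPa: Δp = 150 hPa = 15000 Pa, q̄ = 0.000928 kg/kg → 0.000928 × 15000 / 9.8 = 1.42 mm
PW = 21.61 + 3.24 + 7.93 + 1.42 = 34.20 ≈ 34.2 mm.

PW ≈ 34.2 mm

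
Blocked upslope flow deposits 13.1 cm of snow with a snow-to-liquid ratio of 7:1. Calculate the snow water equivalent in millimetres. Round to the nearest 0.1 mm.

SWE = snow depth / ratio = 13.1 cm / 7 = 1.871 cm = 18.7 mm.

SWE ≈ 18.7 mm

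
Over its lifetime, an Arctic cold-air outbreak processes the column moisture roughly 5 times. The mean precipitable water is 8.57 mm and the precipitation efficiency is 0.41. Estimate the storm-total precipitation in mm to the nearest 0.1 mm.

Each cycle deposits ε × PW = 0.41 × 8.57 = 3.5137 mm.
Over 5 cycles: 5 × 3.5137 = 17.6 mm.

precipitation ≈ 17.6 mm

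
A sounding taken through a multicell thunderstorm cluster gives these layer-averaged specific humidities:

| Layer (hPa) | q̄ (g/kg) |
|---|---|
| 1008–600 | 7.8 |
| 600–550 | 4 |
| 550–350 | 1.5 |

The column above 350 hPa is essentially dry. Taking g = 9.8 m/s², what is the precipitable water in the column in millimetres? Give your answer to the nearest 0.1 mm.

PW ≈ 37.6 mm

Precipitable water is the column-integrated vapour mass per unit area: PW = (1/g) Σ q̄ Δp, with q in kg/kg and Δp in Pa (1 kg/m² of water = 1 mm).
Layer 1008–600 hPa: Δp = 408 hPa = 40800 Pa, q̄ = 0.0078 kg/kg → 0.0078 × 40800 / 9.8 = 32.47 mm
Layer 600–550 hPa: Δp = 50 hPa = 5000 Pa, q̄ = 0.004 kg/kg → 0.004 × 5000 / 9.8 = 2.04 mm
Layer 550–350 hPa: Δp = 200 hPa = 20000 Pa, q̄ = 0.0015 kg/kg → 0.0015 × 20000 / 9.8 = 3.06 mm
PW = 32.47 + 2.04 + 3.06 = 37.57 ≈ 37.6 mm.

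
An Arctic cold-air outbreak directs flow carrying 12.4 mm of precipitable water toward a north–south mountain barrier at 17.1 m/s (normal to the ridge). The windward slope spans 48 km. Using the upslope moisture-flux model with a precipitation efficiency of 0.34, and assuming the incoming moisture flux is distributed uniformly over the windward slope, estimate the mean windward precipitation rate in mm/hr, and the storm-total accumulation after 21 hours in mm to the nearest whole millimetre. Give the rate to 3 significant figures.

R ≈ 5.41 mm/hr; total ≈ 114 mm

Incoming column moisture flux per unit ridge length: F = V × PW = 17.1 × 12.4 = 212.04 mm·m/s.
Spread over the 48 km slope with efficiency ε = 0.34: R = ε·F/W = 0.34 × 212.04 / 48000 m = 1.502e-03 mm/s.
R = 1.502e-03 × 3600 = 5.41 mm/hr.
Over 21 h: total = 5.41 × 21 = 113.61 ≈ 114 mm.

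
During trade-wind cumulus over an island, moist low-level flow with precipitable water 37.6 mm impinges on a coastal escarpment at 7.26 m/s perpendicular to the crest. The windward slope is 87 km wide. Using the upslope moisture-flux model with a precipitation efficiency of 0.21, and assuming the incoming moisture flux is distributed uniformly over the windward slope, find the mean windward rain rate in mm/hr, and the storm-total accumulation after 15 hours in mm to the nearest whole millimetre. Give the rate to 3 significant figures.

R ≈ 2.37 mm/hr; total ≈ 36 mm

Incoming column moisture flux per unit ridge length: F = V × PW = 7.26 × 37.6 = 272.976 mm·m/s.
Spread over the 87 km slope with efficiency ε = 0.21: R = ε·F/W = 0.21 × 272.976 / 87000 m = 6.589e-04 mm/s.
R = 6.589e-04 × 3600 = 2.37 mm/hr.
Over 15 h: total = 2.37 × 15 = 35.55 ≈ 36 mm.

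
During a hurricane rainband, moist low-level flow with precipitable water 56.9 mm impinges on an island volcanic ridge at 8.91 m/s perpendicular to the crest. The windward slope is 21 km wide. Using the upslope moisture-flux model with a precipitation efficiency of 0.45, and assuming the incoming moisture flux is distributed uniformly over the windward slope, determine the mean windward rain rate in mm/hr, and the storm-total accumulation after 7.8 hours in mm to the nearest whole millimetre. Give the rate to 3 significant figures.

R ≈ 39.1 mm/hr; total ≈ 305 mm

Incoming column moisture flux per unit ridge length: F = V × PW = 8.91 × 56.9 = 506.979 mm·m/s.
Spread over the 21 km slope with efficiency ε = 0.45: R = ε·F/W = 0.45 × 506.979 / 21000 m = 1.086e-02 mm/s.
R = 1.086e-02 × 3600 = 39.1 mm/hr.
Over 7.8 h: total = 39.1 × 7.8 = 304.98 ≈ 305 mm.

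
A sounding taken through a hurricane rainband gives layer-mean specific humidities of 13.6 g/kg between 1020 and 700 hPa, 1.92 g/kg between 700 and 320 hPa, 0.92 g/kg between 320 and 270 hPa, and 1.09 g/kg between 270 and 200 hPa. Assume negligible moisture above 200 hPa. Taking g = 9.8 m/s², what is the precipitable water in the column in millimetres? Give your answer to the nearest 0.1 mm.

Precipitable water is the column-integrated vapour mass per unit area: PW = (1/g) Σ q̄ Δp, with q in kg/kg and Δp in Pa (1 kg/m² of water = 1 mm).
Layer 1020–700 hPa: Δp = 320 hPa = 32000 Pa, q̄ = 0.0136 kg/kg → 0.0136 × 32000 / 9.8 = 44.41 mm
Layer 700–320 hPa: Δp = 380 hPa = 38000 Pa, q̄ = 0.00192 kg/kg → 0.00192 × 38000 / 9.8 = 7.44 mm
Layer 320–270 hPa: Δp = 50 hPa = 5000 Pa, q̄ = 0.00092 kg/kg → 0.00092 × 5000 / 9.8 = 0.47 mm
Layer 270–200 hPa: Δp = 70 hPa = 7000 Pa, q̄ = 0.00109 kg/kg → 0.00109 × 7000 / 9.8 = 0.78 mm
PW = 44.41 + 7.44 + 0.47 + 0.78 = 53.10 ≈ 53.1 mm.

PW ≈ 53.1 mm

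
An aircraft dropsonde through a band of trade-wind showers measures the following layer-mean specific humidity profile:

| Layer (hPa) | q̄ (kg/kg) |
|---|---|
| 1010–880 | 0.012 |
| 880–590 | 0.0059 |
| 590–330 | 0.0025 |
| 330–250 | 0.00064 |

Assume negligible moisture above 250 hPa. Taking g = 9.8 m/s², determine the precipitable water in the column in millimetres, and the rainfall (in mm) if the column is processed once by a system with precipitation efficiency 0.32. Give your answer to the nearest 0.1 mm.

PW ≈ 40.5 mm; rainfall ≈ 13.0 mm

Precipitable water is the column-integrated vapour mass per unit area: PW = (1/g) Σ q̄ Δp, with q in kg/kg and Δp in Pa (1 kg/m² of water = 1 mm).
Layer 1010–880 hPa: Δp = 130 hPa = 13000 Pa, q̄ = 0.012 kg/kg → 0.012 × 13000 / 9.8 = 15.92 mm
Layer 880–590 hPa: Δp = 290 hPa = 29000 Pa, q̄ = 0.0059 kg/kg → 0.0059 × 29000 / 9.8 = 17.46 mm
Layer 590–330 hPa: Δp = 260 hPa = 26000 Pa, q̄ = 0.0025 kg/kg → 0.0025 × 26000 / 9.8 = 6.63 mm
Layer 330–250 hPa: Δp = 80 hPa = 8000 Pa, q̄ = 0.00064 kg/kg → 0.00064 × 8000 / 9.8 = 0.52 mm
PW = 15.92 + 17.46 + 6.63 + 0.52 = 40.53 ≈ 40.5 mm.
Rainfall = ε × PW = 0.32 × 40.5 = 13.0 mm.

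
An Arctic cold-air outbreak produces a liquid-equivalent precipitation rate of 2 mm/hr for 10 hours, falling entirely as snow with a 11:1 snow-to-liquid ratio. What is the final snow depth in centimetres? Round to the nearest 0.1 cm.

Liquid-equivalent depth = 2 × 10 = 20 mm.
Snow depth = 20 mm × 11 = 220 mm = 22.0 cm.

snow depth ≈ 22.0 cm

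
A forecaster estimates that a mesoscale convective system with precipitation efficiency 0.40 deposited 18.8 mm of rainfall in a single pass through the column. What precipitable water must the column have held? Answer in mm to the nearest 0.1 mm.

PW = rainfall / ε = 18.8 / 0.40 = 47.0 mm.

PW ≈ 47.0 mm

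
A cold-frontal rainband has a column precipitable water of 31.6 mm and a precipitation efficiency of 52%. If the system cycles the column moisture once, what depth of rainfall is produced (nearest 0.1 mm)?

Rainfall = ε × PW = 0.52 × 31.6 = 16.4 mm.

rainfall ≈ 16.4 mm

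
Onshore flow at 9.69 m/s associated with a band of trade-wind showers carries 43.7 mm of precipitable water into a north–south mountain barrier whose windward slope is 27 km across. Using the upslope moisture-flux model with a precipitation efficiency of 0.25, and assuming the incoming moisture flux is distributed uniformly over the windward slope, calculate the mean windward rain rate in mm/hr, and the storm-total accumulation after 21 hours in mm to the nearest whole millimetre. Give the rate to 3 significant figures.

R ≈ 14.1 mm/hr; total ≈ 296 mm

Incoming column moisture flux per unit ridge length: F = V × PW = 9.69 × 43.7 = 423.453 mm·m/s.
Spread over the 27 km slope with efficiency ε = 0.25: R = ε·F/W = 0.25 × 423.453 / 27000 m = 3.921e-03 mm/s.
R = 3.921e-03 × 3600 = 14.1 mm/hr.
Over 21 h: total = 14.1 × 21 = 296.1 ≈ 296 mm.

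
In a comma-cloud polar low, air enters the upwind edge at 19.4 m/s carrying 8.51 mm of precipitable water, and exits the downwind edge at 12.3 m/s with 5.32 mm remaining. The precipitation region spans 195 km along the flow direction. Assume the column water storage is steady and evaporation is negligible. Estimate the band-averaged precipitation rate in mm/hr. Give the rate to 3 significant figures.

R ≈ 1.84 mm/hr

Column moisture flux per unit crosswind length is F = V × PW.
Inflow: F_in = 19.4 × 8.51 = 165.094 mm·m/s
Outflow: F_out = 12.3 × 5.32 = 65.436 mm·m/s
Steady-state rate R = (F_in − F_out)/L = (165.094 − 65.436) / 195000 m = 5.111e-04 mm/s.
R = 5.111e-04 × 3600 = 1.84 mm/hr.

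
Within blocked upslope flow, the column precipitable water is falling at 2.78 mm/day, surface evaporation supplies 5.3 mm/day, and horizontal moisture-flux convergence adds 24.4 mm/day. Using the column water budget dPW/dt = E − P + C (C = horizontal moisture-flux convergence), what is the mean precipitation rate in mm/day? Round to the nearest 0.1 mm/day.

P ≈ 32.5 mm/day

dPW/dt = -2.78 mm/day.
P = E + C − dPW/dt = 5.3 + (24.4) − (-2.78) = 32.5 mm/day.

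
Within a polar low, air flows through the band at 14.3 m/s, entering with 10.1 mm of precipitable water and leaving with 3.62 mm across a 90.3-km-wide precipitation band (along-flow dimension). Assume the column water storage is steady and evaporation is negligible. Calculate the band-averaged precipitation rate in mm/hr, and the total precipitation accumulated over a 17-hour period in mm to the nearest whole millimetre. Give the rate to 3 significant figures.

R ≈ 3.69 mm/hr; total ≈ 63 mm

Column moisture flux per unit crosswind length is F = V × PW.
Inflow: F_in = 14.3 × 10.1 = 144.43 mm·m/s
Outflow: F_out = 14.3 × 3.62 = 51.766 mm·m/s
Steady-state rate R = (F_in − F_out)/L = (144.43 − 51.766) / 90300 m = 1.026e-03 mm/s.
R = 1.026e-03 × 3600 = 3.69 mm/hr.
Over 17 h: total = 3.69 × 17 = 62.73 ≈ 63 mm.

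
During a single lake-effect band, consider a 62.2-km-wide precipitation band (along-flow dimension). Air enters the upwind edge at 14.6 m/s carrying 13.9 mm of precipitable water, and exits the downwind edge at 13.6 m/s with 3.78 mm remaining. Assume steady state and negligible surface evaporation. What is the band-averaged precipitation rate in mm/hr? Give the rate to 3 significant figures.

R ≈ 8.77 mm/hr

Column moisture flux per unit crosswind length is F = V × PW.
Inflow: F_in = 14.6 × 13.9 = 202.94 mm·m/s
Outflow: F_out = 13.6 × 3.78 = 51.408 mm·m/s
Steady-state rate R = (F_in − F_out)/L = (202.94 − 51.408) / 62200 m = 2.436e-03 mm/s.
R = 2.436e-03 × 3600 = 8.77 mm/hr.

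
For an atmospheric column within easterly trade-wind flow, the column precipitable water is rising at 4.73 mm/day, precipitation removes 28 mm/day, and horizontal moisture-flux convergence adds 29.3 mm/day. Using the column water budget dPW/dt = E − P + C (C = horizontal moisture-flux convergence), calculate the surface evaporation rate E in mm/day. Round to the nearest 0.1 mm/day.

dPW/dt = +4.73 mm/day.
E = dPW/dt + P − C = (+4.73) + 28 − (29.3) = 3.4 mm/day.

E ≈ 3.4 mm/day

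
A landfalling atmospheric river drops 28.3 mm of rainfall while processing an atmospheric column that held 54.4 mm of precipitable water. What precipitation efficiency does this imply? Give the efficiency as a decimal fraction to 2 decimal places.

ε = rainfall / PW = 28.3 / 54.4 = 0.52.

ε ≈ 0.52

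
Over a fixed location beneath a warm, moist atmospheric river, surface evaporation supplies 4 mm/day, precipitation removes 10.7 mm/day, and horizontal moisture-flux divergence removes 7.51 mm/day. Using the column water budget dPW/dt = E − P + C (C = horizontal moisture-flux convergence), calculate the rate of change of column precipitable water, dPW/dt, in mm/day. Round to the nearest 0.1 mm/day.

dPW/dt ≈ -14.2 mm/day

dPW/dt = E − P + C = 4 − 10.7 + (-7.51) = -14.2 mm/day.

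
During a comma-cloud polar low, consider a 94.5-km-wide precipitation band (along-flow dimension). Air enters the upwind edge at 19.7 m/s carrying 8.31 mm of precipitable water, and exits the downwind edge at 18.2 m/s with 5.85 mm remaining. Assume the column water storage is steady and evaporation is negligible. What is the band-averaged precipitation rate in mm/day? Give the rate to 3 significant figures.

R ≈ 52.3 mm/day

Column moisture flux per unit crosswind length is F = V × PW.
Inflow: F_in = 19.7 × 8.31 = 163.707 mm·m/s
Outflow: F_out = 18.2 × 5.85 = 106.47 mm·m/s
Steady-state rate R = (F_in − F_out)/L = (163.707 − 106.47) / 94500 m = 6.057e-04 mm/s.
R = 6.057e-04 × 3600 × 24 = 52.3 mm/day.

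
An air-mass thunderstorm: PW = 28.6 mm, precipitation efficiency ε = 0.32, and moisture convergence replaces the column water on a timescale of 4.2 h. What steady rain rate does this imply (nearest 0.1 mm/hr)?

Each overturning extracts ε × PW = 0.32 × 28.6 = 9.152 mm.
Rate = ε·PW / τ = 9.152 / 4.2 h = 2.2 mm/hr.

R ≈ 2.2 mm/hr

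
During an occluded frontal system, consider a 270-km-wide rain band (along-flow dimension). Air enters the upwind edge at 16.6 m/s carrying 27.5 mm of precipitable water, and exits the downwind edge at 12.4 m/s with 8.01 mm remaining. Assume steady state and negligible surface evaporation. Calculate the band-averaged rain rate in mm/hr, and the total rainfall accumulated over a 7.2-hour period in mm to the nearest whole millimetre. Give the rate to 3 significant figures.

R ≈ 4.76 mm/hr; total ≈ 34 mm

Column moisture flux per unit crosswind length is F = V × PW.
Inflow: F_in = 16.6 × 27.5 = 456.5 mm·m/s
Outflow: F_out = 12.4 × 8.01 = 99.324 mm·m/s
Steady-state rate R = (F_in − F_out)/L = (456.5 − 99.324) / 270000 m = 1.323e-03 mm/s.
R = 1.323e-03 × 3600 = 4.76 mm/hr.
Over 7.2 h: total = 4.76 × 7.2 = 34.272 ≈ 34 mm.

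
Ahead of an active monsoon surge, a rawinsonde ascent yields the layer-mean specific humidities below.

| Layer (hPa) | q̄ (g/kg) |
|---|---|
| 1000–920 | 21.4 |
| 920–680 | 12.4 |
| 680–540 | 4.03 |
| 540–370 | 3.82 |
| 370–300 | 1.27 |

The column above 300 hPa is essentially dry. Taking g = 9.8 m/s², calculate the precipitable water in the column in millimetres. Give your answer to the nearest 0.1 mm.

Precipitable water is the column-integrated vapour mass per unit area: PW = (1/g) Σ q̄ Δp, with q in kg/kg and Δp in Pa (1 kg/m² of water = 1 mm).
Layer 1000–920 hPa: Δp = 80 hPa = 8000 Pa, q̄ = 0.0214 kg/kg → 0.0214 × 8000 / 9.8 = 17.47 mm
Layer 920–680 hPa: Δp = 240 hPa = 24000 Pa, q̄ = 0.0124 kg/kg → 0.0124 × 24000 / 9.8 = 30.37 mm
Layer 680–540 hPa: Δp = 140 hPa = 14000 Pa, q̄ = 0.00403 kg/kg → 0.00403 × 14000 / 9.8 = 5.76 mm
Layer 540–370 hPa: Δp = 170 hPa = 17000 Pa, q̄ = 0.00382 kg/kg → 0.00382 × 17000 / 9.8 = 6.63 mm
Layer 370–300 hPa: Δp = 70 hPa = 7000 Pa, q̄ = 0.00127 kg/kg → 0.00127 × 7000 / 9.8 = 0.91 mm
PW = 17.47 + 30.37 + 5.76 + 6.63 + 0.91 = 61.14 ≈ 61.1 mm.

PW ≈ 61.1 mm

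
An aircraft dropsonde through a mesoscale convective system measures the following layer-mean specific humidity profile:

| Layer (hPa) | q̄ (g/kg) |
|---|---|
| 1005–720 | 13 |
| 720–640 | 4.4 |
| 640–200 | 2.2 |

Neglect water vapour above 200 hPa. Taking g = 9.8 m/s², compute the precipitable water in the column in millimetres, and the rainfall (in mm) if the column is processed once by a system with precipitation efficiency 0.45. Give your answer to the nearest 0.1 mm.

PW ≈ 51.3 mm; rainfall ≈ 23.1 mm

Precipitable water is the column-integrated vapour mass per unit area: PW = (1/g) Σ q̄ Δp, with q in kg/kg and Δp in Pa (1 kg/m² of water = 1 mm).
Layer 1005–720 hPa: Δp = 285 hPa = 28500 Pa, q̄ = 0.013 kg/kg → 0.013 × 28500 / 9.8 = 37.81 mm
Layer 720–640 hPa: Δp = 80 hPa = 8000 Pa, q̄ = 0.0044 kg/kg → 0.0044 × 8000 / 9.8 = 3.59 mm
Layer 640–200 hPa: Δp = 440 hPa = 44000 Pa, q̄ = 0.0022 kg/kg → 0.0022 × 44000 / 9.8 = 9.88 mm
PW = 37.81 + 3.59 + 9.88 = 51.28 ≈ 51.3 mm.
Rainfall = ε × PW = 0.45 × 51.3 = 23.1 mm.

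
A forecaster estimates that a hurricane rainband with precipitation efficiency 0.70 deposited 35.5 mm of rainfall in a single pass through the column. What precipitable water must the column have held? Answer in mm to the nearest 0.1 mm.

PW = rainfall / ε = 35.5 / 0.70 = 50.7 mm.

PW ≈ 50.7 mm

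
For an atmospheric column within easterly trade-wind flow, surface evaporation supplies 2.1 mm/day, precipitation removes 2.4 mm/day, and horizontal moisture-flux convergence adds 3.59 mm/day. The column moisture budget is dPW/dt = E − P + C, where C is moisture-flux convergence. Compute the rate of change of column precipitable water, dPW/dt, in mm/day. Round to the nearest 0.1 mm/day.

dPW/dt = E − P + C = 2.1 − 2.4 + (3.59) = 3.3 mm/day.

dPW/dt ≈ 3.3 mm/day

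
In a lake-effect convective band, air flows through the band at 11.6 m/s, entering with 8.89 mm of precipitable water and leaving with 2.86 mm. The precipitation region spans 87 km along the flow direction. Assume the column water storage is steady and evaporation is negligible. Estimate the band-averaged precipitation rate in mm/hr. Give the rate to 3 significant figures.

Column moisture flux per unit crosswind length is F = V × PW.
Inflow: F_in = 11.6 × 8.89 = 103.124 mm·m/s
Outflow: F_out = 11.6 × 2.86 = 33.176 mm·m/s
Steady-state rate R = (F_in − F_out)/L = (103.124 − 33.176) / 87000 m = 8.040e-04 mm/s.
R = 8.040e-04 × 3600 = 2.89 mm/hr.

R ≈ 2.89 mm/hr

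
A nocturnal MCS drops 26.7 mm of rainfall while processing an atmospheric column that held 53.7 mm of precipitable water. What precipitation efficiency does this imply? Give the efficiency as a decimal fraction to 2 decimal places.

ε = rainfall / PW = 26.7 / 53.7 = 0.50.

ε ≈ 0.50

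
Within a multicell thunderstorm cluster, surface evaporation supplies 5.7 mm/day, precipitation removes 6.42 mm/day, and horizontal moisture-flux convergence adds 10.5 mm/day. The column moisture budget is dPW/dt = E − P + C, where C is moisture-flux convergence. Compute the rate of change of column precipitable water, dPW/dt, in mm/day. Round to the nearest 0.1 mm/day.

dPW/dt ≈ 9.8 mm/day

dPW/dt = E − P + C = 5.7 − 6.42 + (10.5) = 9.8 mm/day.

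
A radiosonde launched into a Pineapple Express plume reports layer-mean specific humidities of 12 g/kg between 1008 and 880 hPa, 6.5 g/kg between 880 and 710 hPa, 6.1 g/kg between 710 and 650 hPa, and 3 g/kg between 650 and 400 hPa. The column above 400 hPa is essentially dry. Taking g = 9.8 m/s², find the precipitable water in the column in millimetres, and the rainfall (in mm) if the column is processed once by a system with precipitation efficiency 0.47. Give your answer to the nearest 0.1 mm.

PW ≈ 38.3 mm; rainfall ≈ 18.0 mm

Precipitable water is the column-integrated vapour mass per unit area: PW = (1/g) Σ q̄ Δp, with q in kg/kg and Δp in Pa (1 kg/m² of water = 1 mm).
Layer 1008–880 hPa: Δp = 128 hPa = 12800 Pa, q̄ = 0.012 kg/kg → 0.012 × 12800 / 9.8 = 15.67 mm
Layer 880–710 hPa: Δp = 170 hPa = 17000 Pa, q̄ = 0.0065 kg/kg → 0.0065 × 17000 / 9.8 = 11.28 mm
Layer 710–650 hPa: Δp = 60 hPa = 6000 Pa, q̄ = 0.0061 kg/kg → 0.0061 × 6000 / 9.8 = 3.73 mm
Layer 650–400 hPa: Δp = 250 hPa = 25000 Pa, q̄ = 0.003 kg/kg → 0.003 × 25000 / 9.8 = 7.65 mm
PW = 15.67 + 11.28 + 3.73 + 7.65 = 38.33 ≈ 38.3 mm.
Rainfall = ε × PW = 0.47 × 38.3 = 18.0 mm.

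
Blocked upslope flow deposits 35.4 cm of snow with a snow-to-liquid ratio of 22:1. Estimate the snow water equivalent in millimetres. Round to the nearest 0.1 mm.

SWE = snow depth / ratio = 35.4 cm / 22 = 1.609 cm = 16.1 mm.

SWE ≈ 16.1 mm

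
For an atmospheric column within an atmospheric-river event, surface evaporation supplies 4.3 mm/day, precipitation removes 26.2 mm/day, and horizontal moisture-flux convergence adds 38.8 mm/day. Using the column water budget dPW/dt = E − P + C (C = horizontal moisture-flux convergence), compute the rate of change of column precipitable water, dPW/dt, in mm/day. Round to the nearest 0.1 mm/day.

dPW/dt = E − P + C = 4.3 − 26.2 + (38.8) = 16.9 mm/day.

dPW/dt ≈ 16.9 mm/day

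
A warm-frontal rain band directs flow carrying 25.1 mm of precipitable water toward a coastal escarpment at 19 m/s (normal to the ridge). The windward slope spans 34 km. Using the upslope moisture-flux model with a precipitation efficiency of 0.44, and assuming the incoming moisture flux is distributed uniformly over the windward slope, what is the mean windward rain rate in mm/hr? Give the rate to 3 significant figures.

R ≈ 22.2 mm/hr

Incoming column moisture flux per unit ridge length: F = V × PW = 19 × 25.1 = 476.9 mm·m/s.
Spread over the 34 km slope with efficiency ε = 0.44: R = ε·F/W = 0.44 × 476.9 / 34000 m = 6.172e-03 mm/s.
R = 6.172e-03 × 3600 = 22.2 mm/hr.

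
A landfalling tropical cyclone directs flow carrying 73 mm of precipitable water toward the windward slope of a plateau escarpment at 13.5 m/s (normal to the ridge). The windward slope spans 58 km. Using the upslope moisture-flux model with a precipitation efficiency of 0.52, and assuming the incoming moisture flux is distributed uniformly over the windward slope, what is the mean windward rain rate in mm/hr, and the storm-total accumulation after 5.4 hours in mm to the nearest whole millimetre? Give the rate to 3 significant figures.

Incoming column moisture flux per unit ridge length: F = V × PW = 13.5 × 73 = 985.5 mm·m/s.
Spread over the 58 km slope with efficiency ε = 0.52: R = ε·F/W = 0.52 × 985.5 / 58000 m = 8.836e-03 mm/s.
R = 8.836e-03 × 3600 = 31.8 mm/hr.
Over 5.4 h: total = 31.8 × 5.4 = 171.72 ≈ 172 mm.

R ≈ 31.8 mm/hr; total ≈ 172 mm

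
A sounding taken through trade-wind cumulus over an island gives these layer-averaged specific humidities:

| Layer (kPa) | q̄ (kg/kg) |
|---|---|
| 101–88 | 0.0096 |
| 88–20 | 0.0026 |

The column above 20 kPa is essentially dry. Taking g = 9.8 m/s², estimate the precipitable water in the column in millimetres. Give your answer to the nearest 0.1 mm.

Precipitable water is the column-integrated vapour mass per unit area: PW = (1/g) Σ q̄ Δp, with q in kg/kg and Δp in Pa (1 kg/m² of water = 1 mm).
Layer 101–88 kPa: Δp = 130 hPa = 13000 Pa, q̄ = 0.0096 kg/kg → 0.0096 × 13000 / 9.8 = 12.73 mm
Layer 88–20 kPa: Δp = 680 hPa = 68000 Pa, q̄ = 0.0026 kg/kg → 0.0026 × 68000 / 9.8 = 18.04 mm
PW = 12.73 + 18.04 = 30.77 ≈ 30.8 mm.

PW ≈ 30.8 mm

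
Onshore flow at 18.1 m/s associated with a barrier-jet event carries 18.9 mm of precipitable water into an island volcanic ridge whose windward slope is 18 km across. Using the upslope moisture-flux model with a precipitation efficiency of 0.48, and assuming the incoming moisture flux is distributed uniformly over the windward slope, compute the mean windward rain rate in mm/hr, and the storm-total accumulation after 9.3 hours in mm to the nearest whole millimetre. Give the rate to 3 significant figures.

Incoming column moisture flux per unit ridge length: F = V × PW = 18.1 × 18.9 = 342.09 mm·m/s.
Spread over the 18 km slope with efficiency ε = 0.48: R = ε·F/W = 0.48 × 342.09 / 18000 m = 9.122e-03 mm/s.
R = 9.122e-03 × 3600 = 32.8 mm/hr.
Over 9.3 h: total = 32.8 × 9.3 = 305.04 ≈ 305 mm.

R ≈ 32.8 mm/hr; total ≈ 305 mm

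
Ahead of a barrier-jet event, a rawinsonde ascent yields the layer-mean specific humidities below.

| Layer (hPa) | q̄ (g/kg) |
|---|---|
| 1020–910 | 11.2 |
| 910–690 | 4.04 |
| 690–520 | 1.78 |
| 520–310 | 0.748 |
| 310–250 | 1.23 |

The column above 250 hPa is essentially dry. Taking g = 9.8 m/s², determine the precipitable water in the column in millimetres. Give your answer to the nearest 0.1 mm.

Precipitable water is the column-integrated vapour mass per unit area: PW = (1/g) Σ q̄ Δp, with q in kg/kg and Δp in Pa (1 kg/m² of water = 1 mm).
Layer 1020–910 hPa: Δp = 110 hPa = 11000 Pa, q̄ = 0.0112 kg/kg → 0.0112 × 11000 / 9.8 = 12.57 mm
Layer 910–690 hPa: Δp = 220 hPa = 22000 Pa, q̄ = 0.00404 kg/kg → 0.00404 × 22000 / 9.8 = 9.07 mm
Layer 690–520 hPa: Δp = 170 hPa = 17000 Pa, q̄ = 0.00178 kg/kg → 0.00178 × 17000 / 9.8 = 3.09 mm
Layer 520–310 hPa: Δp = 210 hPa = 21000 Pa, q̄ = 0.000748 kg/kg → 0.000748 × 21000 / 9.8 = 1.60 mm
Layer 310–250 hPa: Δp = 60 hPa = 6000 Pa, q̄ = 0.00123 kg/kg → 0.00123 × 6000 / 9.8 = 0.75 mm
PW = 12.57 + 9.07 + 3.09 + 1.60 + 0.75 = 27.08 ≈ 27.1 mm.

PW ≈ 27.1 mm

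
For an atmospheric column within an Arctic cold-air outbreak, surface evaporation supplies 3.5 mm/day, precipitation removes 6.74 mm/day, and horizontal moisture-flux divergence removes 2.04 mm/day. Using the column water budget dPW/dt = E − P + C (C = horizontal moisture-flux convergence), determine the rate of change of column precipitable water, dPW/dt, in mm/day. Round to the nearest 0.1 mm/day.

dPW/dt ≈ -5.3 mm/day

dPW/dt = E − P + C = 3.5 − 6.74 + (-2.04) = -5.3 mm/day.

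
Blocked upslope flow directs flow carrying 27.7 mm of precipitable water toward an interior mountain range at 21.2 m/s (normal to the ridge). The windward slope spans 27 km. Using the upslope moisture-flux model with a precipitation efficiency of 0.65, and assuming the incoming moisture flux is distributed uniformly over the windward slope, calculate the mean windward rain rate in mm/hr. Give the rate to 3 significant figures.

Incoming column moisture flux per unit ridge length: F = V × PW = 21.2 × 27.7 = 587.24 mm·m/s.
Spread over the 27 km slope with efficiency ε = 0.65: R = ε·F/W = 0.65 × 587.24 / 27000 m = 1.414e-02 mm/s.
R = 1.414e-02 × 3600 = 50.9 mm/hr.

R ≈ 50.9 mm/hr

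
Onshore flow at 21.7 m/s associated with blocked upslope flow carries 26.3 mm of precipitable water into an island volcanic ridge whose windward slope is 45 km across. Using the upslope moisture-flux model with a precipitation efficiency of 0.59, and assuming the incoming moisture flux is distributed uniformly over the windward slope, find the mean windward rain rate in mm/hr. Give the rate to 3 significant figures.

Incoming column moisture flux per unit ridge length: F = V × PW = 21.7 × 26.3 = 570.71 mm·m/s.
Spread over the 45 km slope with efficiency ε = 0.59: R = ε·F/W = 0.59 × 570.71 / 45000 m = 7.483e-03 mm/s.
R = 7.483e-03 × 3600 = 26.9 mm/hr.

R ≈ 26.9 mm/hr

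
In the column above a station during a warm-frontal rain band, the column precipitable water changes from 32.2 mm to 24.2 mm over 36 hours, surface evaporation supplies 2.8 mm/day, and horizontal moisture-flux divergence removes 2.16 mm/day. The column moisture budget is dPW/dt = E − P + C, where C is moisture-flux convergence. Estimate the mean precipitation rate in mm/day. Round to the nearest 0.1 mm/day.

P ≈ 6.0 mm/day

dPW/dt = (24.2 − 32.2) mm / (36/24 day) = -5.333 mm/day.
P = E + C − dPW/dt = 2.8 + (-2.16) − (-5.333) = 6.0 mm/day.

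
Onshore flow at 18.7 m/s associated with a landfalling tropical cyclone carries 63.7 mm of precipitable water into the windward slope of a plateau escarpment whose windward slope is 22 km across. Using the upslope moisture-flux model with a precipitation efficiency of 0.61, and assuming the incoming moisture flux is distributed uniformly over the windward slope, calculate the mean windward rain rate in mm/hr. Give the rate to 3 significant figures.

Incoming column moisture flux per unit ridge length: F = V × PW = 18.7 × 63.7 = 1191.19 mm·m/s.
Spread over the 22 km slope with efficiency ε = 0.61: R = ε·F/W = 0.61 × 1191.19 / 22000 m = 3.303e-02 mm/s.
R = 3.303e-02 × 3600 = 119 mm/hr.

R ≈ 119 mm/hr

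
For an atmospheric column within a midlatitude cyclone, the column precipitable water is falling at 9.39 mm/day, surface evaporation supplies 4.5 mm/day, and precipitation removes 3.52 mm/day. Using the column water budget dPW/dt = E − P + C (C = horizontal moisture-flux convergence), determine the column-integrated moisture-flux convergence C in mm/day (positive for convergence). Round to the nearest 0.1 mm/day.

dPW/dt = -9.39 mm/day.
C = dPW/dt − E + P = (-9.39) − 4.5 + 3.52 = -10.4 mm/day.

C ≈ -10.4 mm/day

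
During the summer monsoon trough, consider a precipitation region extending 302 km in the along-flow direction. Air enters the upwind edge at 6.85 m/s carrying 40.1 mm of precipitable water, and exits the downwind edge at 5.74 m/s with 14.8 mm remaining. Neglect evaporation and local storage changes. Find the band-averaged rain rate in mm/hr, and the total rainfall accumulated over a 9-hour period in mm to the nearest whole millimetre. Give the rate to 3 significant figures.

Column moisture flux per unit crosswind length is F = V × PW.
Inflow: F_in = 6.85 × 40.1 = 274.685 mm·m/s
Outflow: F_out = 5.74 × 14.8 = 84.952 mm·m/s
Steady-state rate R = (F_in − F_out)/L = (274.685 − 84.952) / 302000 m = 6.283e-04 mm/s.
R = 6.283e-04 × 3600 = 2.26 mm/hr.
Over 9 h: total = 2.26 × 9 = 20.34 ≈ 20 mm.

R ≈ 2.26 mm/hr; total ≈ 20 mm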